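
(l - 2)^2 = l^2 - 4*l + 4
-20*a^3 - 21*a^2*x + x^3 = (-5*a + x)*(a + x)*(4*a + x)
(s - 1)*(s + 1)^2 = s^3 + s^2 - s - 1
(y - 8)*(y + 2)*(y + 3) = y^3 - 3*y^2 - 34*y - 48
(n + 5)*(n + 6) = n^2 + 11*n + 30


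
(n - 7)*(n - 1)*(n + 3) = n^3 - 5*n^2 - 17*n + 21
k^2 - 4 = (k - 2)*(k + 2)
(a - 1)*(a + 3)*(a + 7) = a^3 + 9*a^2 + 11*a - 21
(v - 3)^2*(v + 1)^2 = v^4 - 4*v^3 - 2*v^2 + 12*v + 9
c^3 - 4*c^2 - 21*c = c*(c - 7)*(c + 3)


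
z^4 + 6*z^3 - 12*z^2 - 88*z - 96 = (z - 4)*(z + 2)^2*(z + 6)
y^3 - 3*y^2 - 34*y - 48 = (y - 8)*(y + 2)*(y + 3)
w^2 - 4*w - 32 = (w - 8)*(w + 4)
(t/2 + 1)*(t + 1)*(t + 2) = t^3/2 + 5*t^2/2 + 4*t + 2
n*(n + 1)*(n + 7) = n^3 + 8*n^2 + 7*n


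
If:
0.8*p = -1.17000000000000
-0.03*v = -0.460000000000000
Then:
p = -1.46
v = 15.33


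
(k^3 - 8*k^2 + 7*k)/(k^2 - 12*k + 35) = k*(k - 1)/(k - 5)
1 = 1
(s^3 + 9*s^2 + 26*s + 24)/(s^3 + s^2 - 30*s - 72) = (s + 2)/(s - 6)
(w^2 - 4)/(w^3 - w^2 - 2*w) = (w + 2)/(w*(w + 1))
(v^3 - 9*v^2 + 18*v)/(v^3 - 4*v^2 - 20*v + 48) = v*(v - 3)/(v^2 + 2*v - 8)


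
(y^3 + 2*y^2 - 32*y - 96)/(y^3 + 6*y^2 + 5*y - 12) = (y^2 - 2*y - 24)/(y^2 + 2*y - 3)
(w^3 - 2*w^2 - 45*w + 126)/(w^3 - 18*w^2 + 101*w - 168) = (w^2 + w - 42)/(w^2 - 15*w + 56)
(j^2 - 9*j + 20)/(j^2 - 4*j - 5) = (j - 4)/(j + 1)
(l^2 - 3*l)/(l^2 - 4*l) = (l - 3)/(l - 4)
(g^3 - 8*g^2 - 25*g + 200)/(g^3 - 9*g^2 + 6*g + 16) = (g^2 - 25)/(g^2 - g - 2)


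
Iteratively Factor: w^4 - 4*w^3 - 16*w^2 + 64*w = (w - 4)*(w^3 - 16*w) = (w - 4)^2*(w^2 + 4*w) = (w - 4)^2*(w + 4)*(w)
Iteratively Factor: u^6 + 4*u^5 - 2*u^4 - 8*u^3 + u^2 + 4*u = (u - 1)*(u^5 + 5*u^4 + 3*u^3 - 5*u^2 - 4*u) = u*(u - 1)*(u^4 + 5*u^3 + 3*u^2 - 5*u - 4) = u*(u - 1)*(u + 1)*(u^3 + 4*u^2 - u - 4) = u*(u - 1)*(u + 1)^2*(u^2 + 3*u - 4) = u*(u - 1)^2*(u + 1)^2*(u + 4)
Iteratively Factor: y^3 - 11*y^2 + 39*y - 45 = (y - 5)*(y^2 - 6*y + 9) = (y - 5)*(y - 3)*(y - 3)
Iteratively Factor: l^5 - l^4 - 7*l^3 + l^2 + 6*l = (l - 1)*(l^4 - 7*l^2 - 6*l) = (l - 1)*(l + 1)*(l^3 - l^2 - 6*l) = l*(l - 1)*(l + 1)*(l^2 - l - 6) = l*(l - 1)*(l + 1)*(l + 2)*(l - 3)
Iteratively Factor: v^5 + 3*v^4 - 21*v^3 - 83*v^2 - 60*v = (v + 4)*(v^4 - v^3 - 17*v^2 - 15*v) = (v + 1)*(v + 4)*(v^3 - 2*v^2 - 15*v) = (v - 5)*(v + 1)*(v + 4)*(v^2 + 3*v) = (v - 5)*(v + 1)*(v + 3)*(v + 4)*(v)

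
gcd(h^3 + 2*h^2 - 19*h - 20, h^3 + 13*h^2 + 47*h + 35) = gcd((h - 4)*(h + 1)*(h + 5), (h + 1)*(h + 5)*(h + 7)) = h^2 + 6*h + 5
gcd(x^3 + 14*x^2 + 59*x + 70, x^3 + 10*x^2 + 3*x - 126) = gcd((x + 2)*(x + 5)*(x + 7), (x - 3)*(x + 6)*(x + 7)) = x + 7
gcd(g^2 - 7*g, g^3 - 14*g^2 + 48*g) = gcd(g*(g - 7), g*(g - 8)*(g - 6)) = g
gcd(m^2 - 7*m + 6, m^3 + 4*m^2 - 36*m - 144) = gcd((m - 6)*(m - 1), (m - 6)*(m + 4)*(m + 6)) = m - 6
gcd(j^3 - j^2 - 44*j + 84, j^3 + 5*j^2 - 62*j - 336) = j + 7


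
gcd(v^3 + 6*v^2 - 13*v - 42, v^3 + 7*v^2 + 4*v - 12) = v + 2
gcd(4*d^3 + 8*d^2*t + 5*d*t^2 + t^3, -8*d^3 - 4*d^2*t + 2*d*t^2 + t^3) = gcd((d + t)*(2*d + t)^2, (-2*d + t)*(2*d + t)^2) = 4*d^2 + 4*d*t + t^2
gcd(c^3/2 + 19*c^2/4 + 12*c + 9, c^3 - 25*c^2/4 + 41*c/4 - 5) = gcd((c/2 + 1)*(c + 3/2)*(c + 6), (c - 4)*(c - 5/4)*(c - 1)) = 1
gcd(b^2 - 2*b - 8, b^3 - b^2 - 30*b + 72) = b - 4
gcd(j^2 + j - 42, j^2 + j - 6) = 1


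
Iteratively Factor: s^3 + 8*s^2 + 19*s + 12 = (s + 1)*(s^2 + 7*s + 12) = (s + 1)*(s + 3)*(s + 4)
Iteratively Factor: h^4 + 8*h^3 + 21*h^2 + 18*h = (h)*(h^3 + 8*h^2 + 21*h + 18) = h*(h + 3)*(h^2 + 5*h + 6) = h*(h + 3)^2*(h + 2)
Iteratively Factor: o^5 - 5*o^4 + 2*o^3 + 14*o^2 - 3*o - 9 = (o - 3)*(o^4 - 2*o^3 - 4*o^2 + 2*o + 3) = (o - 3)^2*(o^3 + o^2 - o - 1) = (o - 3)^2*(o + 1)*(o^2 - 1) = (o - 3)^2*(o + 1)^2*(o - 1)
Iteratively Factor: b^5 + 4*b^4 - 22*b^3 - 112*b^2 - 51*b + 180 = (b - 1)*(b^4 + 5*b^3 - 17*b^2 - 129*b - 180) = (b - 1)*(b + 3)*(b^3 + 2*b^2 - 23*b - 60) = (b - 1)*(b + 3)^2*(b^2 - b - 20) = (b - 1)*(b + 3)^2*(b + 4)*(b - 5)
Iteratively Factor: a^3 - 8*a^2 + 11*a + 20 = (a - 4)*(a^2 - 4*a - 5) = (a - 4)*(a + 1)*(a - 5)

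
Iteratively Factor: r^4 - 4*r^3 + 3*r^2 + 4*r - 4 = (r - 2)*(r^3 - 2*r^2 - r + 2) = (r - 2)*(r - 1)*(r^2 - r - 2) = (r - 2)^2*(r - 1)*(r + 1)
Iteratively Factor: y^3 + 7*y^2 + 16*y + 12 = (y + 2)*(y^2 + 5*y + 6) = (y + 2)*(y + 3)*(y + 2)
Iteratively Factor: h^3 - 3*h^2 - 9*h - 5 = (h + 1)*(h^2 - 4*h - 5) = (h - 5)*(h + 1)*(h + 1)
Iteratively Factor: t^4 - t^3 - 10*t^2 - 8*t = (t)*(t^3 - t^2 - 10*t - 8) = t*(t + 1)*(t^2 - 2*t - 8) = t*(t + 1)*(t + 2)*(t - 4)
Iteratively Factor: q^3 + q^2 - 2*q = (q + 2)*(q^2 - q) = (q - 1)*(q + 2)*(q)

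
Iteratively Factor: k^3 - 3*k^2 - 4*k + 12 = (k - 3)*(k^2 - 4) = (k - 3)*(k - 2)*(k + 2)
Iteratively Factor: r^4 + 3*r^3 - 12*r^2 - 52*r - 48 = (r + 3)*(r^3 - 12*r - 16) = (r + 2)*(r + 3)*(r^2 - 2*r - 8) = (r + 2)^2*(r + 3)*(r - 4)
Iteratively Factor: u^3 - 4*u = (u + 2)*(u^2 - 2*u) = (u - 2)*(u + 2)*(u)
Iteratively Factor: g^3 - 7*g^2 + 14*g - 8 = (g - 2)*(g^2 - 5*g + 4) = (g - 2)*(g - 1)*(g - 4)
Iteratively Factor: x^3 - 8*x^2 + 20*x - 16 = (x - 4)*(x^2 - 4*x + 4) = (x - 4)*(x - 2)*(x - 2)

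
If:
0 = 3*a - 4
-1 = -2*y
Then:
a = 4/3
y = 1/2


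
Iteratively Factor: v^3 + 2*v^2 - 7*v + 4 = (v - 1)*(v^2 + 3*v - 4) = (v - 1)^2*(v + 4)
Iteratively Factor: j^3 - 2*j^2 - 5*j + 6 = (j - 1)*(j^2 - j - 6) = (j - 1)*(j + 2)*(j - 3)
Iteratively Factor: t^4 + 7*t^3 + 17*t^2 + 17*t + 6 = (t + 2)*(t^3 + 5*t^2 + 7*t + 3) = (t + 1)*(t + 2)*(t^2 + 4*t + 3) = (t + 1)^2*(t + 2)*(t + 3)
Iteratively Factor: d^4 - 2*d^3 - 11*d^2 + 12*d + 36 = (d + 2)*(d^3 - 4*d^2 - 3*d + 18) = (d - 3)*(d + 2)*(d^2 - d - 6) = (d - 3)*(d + 2)^2*(d - 3)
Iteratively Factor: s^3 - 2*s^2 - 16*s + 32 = (s - 4)*(s^2 + 2*s - 8) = (s - 4)*(s + 4)*(s - 2)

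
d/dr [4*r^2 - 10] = 8*r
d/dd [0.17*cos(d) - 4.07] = -0.17*sin(d)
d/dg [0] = 0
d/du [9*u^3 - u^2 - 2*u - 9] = 27*u^2 - 2*u - 2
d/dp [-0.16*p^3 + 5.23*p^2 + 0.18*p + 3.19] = -0.48*p^2 + 10.46*p + 0.18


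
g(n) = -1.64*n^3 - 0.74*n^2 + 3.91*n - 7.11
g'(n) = -4.92*n^2 - 1.48*n + 3.91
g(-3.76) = 54.90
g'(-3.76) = -60.08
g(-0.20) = -7.91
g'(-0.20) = 4.01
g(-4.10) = 77.45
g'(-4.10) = -72.73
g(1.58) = -9.25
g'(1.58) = -10.71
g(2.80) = -37.96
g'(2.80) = -38.81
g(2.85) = -39.94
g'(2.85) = -40.27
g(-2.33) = 0.51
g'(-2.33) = -19.35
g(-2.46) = 3.21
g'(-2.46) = -22.22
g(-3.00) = 18.78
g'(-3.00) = -35.93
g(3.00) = -46.32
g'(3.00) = -44.81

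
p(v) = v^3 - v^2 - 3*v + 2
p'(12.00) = 405.00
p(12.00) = 1550.00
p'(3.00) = 18.00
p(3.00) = 11.00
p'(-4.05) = 54.31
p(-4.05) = -68.68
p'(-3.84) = 48.92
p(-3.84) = -57.85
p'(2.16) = 6.68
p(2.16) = 0.93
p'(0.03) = -3.06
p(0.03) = 1.91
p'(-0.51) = -1.20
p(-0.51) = 3.14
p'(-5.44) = 96.66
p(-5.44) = -172.26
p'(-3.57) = 42.37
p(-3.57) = -45.53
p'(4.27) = 43.16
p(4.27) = 48.81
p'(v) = 3*v^2 - 2*v - 3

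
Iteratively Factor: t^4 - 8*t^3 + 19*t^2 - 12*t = (t - 1)*(t^3 - 7*t^2 + 12*t) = t*(t - 1)*(t^2 - 7*t + 12) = t*(t - 3)*(t - 1)*(t - 4)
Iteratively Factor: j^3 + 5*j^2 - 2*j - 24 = (j + 4)*(j^2 + j - 6) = (j + 3)*(j + 4)*(j - 2)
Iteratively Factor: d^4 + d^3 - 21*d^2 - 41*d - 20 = (d + 4)*(d^3 - 3*d^2 - 9*d - 5) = (d + 1)*(d + 4)*(d^2 - 4*d - 5) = (d - 5)*(d + 1)*(d + 4)*(d + 1)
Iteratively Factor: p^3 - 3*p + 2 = (p - 1)*(p^2 + p - 2) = (p - 1)*(p + 2)*(p - 1)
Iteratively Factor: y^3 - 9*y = (y)*(y^2 - 9) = y*(y + 3)*(y - 3)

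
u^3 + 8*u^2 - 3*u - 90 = (u - 3)*(u + 5)*(u + 6)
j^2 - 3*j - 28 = (j - 7)*(j + 4)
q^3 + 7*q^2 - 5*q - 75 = (q - 3)*(q + 5)^2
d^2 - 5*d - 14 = (d - 7)*(d + 2)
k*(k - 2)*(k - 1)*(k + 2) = k^4 - k^3 - 4*k^2 + 4*k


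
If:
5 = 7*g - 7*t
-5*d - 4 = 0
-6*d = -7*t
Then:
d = -4/5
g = 1/35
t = -24/35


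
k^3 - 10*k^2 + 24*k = k*(k - 6)*(k - 4)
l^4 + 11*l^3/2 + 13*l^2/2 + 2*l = l*(l + 1/2)*(l + 1)*(l + 4)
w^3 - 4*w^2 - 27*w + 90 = (w - 6)*(w - 3)*(w + 5)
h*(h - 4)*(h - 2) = h^3 - 6*h^2 + 8*h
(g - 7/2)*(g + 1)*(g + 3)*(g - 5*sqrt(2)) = g^4 - 5*sqrt(2)*g^3 + g^3/2 - 11*g^2 - 5*sqrt(2)*g^2/2 - 21*g/2 + 55*sqrt(2)*g + 105*sqrt(2)/2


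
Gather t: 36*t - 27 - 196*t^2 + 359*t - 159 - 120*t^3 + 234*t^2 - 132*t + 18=-120*t^3 + 38*t^2 + 263*t - 168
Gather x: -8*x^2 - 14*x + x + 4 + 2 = -8*x^2 - 13*x + 6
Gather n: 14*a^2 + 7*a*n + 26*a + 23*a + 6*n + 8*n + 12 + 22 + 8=14*a^2 + 49*a + n*(7*a + 14) + 42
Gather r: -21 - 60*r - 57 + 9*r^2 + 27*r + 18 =9*r^2 - 33*r - 60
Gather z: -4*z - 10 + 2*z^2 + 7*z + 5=2*z^2 + 3*z - 5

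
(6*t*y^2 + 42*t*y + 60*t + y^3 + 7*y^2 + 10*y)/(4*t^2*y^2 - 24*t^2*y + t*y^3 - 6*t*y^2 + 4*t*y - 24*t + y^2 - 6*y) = (6*t*y^2 + 42*t*y + 60*t + y^3 + 7*y^2 + 10*y)/(4*t^2*y^2 - 24*t^2*y + t*y^3 - 6*t*y^2 + 4*t*y - 24*t + y^2 - 6*y)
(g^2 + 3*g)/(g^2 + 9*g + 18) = g/(g + 6)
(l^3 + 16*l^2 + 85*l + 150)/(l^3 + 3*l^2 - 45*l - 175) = (l + 6)/(l - 7)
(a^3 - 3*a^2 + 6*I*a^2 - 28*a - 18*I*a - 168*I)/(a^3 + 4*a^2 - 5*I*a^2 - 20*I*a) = (a^2 + a*(-7 + 6*I) - 42*I)/(a*(a - 5*I))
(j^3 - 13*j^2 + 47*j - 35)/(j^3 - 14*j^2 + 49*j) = (j^2 - 6*j + 5)/(j*(j - 7))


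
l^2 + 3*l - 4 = (l - 1)*(l + 4)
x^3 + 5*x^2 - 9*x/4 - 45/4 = (x - 3/2)*(x + 3/2)*(x + 5)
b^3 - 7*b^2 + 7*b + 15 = (b - 5)*(b - 3)*(b + 1)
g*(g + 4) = g^2 + 4*g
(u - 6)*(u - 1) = u^2 - 7*u + 6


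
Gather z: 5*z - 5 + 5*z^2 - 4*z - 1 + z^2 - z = 6*z^2 - 6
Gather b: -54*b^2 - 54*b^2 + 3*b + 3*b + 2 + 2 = -108*b^2 + 6*b + 4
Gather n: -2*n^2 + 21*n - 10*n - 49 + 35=-2*n^2 + 11*n - 14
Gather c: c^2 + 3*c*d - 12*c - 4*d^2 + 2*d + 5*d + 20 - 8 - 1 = c^2 + c*(3*d - 12) - 4*d^2 + 7*d + 11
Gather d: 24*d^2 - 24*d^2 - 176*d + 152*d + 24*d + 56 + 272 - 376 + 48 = 0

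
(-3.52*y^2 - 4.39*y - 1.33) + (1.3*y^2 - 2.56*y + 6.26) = -2.22*y^2 - 6.95*y + 4.93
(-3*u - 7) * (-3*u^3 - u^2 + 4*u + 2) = 9*u^4 + 24*u^3 - 5*u^2 - 34*u - 14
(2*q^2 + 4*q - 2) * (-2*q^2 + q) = -4*q^4 - 6*q^3 + 8*q^2 - 2*q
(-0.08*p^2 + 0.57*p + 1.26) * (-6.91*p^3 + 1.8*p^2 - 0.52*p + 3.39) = 0.5528*p^5 - 4.0827*p^4 - 7.639*p^3 + 1.7004*p^2 + 1.2771*p + 4.2714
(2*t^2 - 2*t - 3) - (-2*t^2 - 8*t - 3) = 4*t^2 + 6*t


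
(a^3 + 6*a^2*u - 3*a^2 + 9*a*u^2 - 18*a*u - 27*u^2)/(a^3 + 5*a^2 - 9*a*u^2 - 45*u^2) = (-a^2 - 3*a*u + 3*a + 9*u)/(-a^2 + 3*a*u - 5*a + 15*u)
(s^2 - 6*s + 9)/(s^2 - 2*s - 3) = (s - 3)/(s + 1)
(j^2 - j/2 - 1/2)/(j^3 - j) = (j + 1/2)/(j*(j + 1))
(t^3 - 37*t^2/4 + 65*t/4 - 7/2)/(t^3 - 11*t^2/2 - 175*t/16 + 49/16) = 4*(t - 2)/(4*t + 7)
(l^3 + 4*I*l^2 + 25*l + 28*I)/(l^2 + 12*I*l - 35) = (l^2 - 3*I*l + 4)/(l + 5*I)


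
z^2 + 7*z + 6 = (z + 1)*(z + 6)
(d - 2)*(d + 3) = d^2 + d - 6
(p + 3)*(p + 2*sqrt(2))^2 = p^3 + 3*p^2 + 4*sqrt(2)*p^2 + 8*p + 12*sqrt(2)*p + 24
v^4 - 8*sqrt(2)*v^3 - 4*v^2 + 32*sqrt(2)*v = v*(v - 2)*(v + 2)*(v - 8*sqrt(2))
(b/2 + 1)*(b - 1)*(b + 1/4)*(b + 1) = b^4/2 + 9*b^3/8 - b^2/4 - 9*b/8 - 1/4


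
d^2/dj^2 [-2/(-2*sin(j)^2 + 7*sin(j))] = 2*(-16*sin(j) + 42 - 25/sin(j) - 84/sin(j)^2 + 98/sin(j)^3)/(2*sin(j) - 7)^3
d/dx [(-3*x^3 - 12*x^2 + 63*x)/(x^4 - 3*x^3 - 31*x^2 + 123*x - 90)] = 3*(x^4 + 14*x^3 + 31*x^2 - 60*x - 210)/(x^6 - 62*x^4 + 60*x^3 + 961*x^2 - 1860*x + 900)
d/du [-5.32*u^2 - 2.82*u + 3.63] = -10.64*u - 2.82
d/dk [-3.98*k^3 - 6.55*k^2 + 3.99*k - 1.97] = -11.94*k^2 - 13.1*k + 3.99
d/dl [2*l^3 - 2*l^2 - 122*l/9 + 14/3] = 6*l^2 - 4*l - 122/9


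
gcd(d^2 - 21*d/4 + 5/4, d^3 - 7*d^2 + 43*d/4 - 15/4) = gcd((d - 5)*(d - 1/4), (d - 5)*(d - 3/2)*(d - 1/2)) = d - 5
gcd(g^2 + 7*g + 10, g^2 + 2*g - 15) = g + 5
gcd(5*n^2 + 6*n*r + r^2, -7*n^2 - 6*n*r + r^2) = n + r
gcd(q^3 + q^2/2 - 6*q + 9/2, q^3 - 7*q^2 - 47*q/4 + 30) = q - 3/2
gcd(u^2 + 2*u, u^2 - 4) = u + 2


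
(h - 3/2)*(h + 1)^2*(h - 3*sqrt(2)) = h^4 - 3*sqrt(2)*h^3 + h^3/2 - 3*sqrt(2)*h^2/2 - 2*h^2 - 3*h/2 + 6*sqrt(2)*h + 9*sqrt(2)/2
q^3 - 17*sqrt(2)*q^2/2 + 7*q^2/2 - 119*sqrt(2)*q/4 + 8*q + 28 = (q + 7/2)*(q - 8*sqrt(2))*(q - sqrt(2)/2)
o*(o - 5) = o^2 - 5*o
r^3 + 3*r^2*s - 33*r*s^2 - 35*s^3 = (r - 5*s)*(r + s)*(r + 7*s)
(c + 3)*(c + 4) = c^2 + 7*c + 12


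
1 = 1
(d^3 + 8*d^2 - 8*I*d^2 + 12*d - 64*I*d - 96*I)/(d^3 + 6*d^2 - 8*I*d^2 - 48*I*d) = (d + 2)/d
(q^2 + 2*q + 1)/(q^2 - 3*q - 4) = (q + 1)/(q - 4)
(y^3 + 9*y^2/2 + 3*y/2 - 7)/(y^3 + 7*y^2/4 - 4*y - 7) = 2*(2*y^2 + 5*y - 7)/(4*y^2 - y - 14)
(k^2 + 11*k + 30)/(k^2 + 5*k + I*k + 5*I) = (k + 6)/(k + I)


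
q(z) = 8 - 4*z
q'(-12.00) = -4.00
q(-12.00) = 56.00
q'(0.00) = -4.00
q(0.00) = 8.00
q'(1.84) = -4.00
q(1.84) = 0.64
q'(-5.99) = -4.00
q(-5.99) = 31.96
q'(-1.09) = -4.00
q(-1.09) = 12.36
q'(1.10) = -4.00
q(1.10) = 3.60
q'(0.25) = -4.00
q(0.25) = 7.00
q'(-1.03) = -4.00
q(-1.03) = 12.12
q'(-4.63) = -4.00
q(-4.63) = 26.52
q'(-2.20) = -4.00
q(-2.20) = 16.80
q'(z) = -4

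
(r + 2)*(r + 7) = r^2 + 9*r + 14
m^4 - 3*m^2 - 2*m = m*(m - 2)*(m + 1)^2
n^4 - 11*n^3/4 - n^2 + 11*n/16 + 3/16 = (n - 3)*(n - 1/2)*(n + 1/4)*(n + 1/2)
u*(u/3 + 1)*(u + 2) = u^3/3 + 5*u^2/3 + 2*u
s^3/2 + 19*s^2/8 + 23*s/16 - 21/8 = (s/2 + 1)*(s - 3/4)*(s + 7/2)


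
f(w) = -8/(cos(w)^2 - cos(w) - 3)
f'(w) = -8*(2*sin(w)*cos(w) - sin(w))/(cos(w)^2 - cos(w) - 3)^2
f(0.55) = 2.56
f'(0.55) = -0.30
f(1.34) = 2.52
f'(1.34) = 0.42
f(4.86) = 2.56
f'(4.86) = -0.57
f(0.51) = 2.57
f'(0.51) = -0.30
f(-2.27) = 4.12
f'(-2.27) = -3.71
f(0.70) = 2.52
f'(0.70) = -0.27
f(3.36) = 7.47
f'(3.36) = -4.46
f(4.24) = 3.42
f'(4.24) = -2.49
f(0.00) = 2.67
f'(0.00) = 0.00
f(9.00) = 6.36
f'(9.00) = 5.87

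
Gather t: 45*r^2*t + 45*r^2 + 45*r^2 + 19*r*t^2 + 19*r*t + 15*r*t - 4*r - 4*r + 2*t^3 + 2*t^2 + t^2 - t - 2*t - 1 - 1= 90*r^2 - 8*r + 2*t^3 + t^2*(19*r + 3) + t*(45*r^2 + 34*r - 3) - 2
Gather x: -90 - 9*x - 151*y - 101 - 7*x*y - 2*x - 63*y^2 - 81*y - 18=x*(-7*y - 11) - 63*y^2 - 232*y - 209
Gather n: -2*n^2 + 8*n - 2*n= -2*n^2 + 6*n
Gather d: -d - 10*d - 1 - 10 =-11*d - 11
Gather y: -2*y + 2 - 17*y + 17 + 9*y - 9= 10 - 10*y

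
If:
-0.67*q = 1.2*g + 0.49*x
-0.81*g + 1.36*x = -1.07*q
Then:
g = 0.211802704330213*x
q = -1.11069141074068*x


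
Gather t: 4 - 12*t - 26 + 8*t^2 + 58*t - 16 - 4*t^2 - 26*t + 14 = 4*t^2 + 20*t - 24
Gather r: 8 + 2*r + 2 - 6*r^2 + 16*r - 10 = -6*r^2 + 18*r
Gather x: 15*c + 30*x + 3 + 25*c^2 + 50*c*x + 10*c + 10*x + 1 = 25*c^2 + 25*c + x*(50*c + 40) + 4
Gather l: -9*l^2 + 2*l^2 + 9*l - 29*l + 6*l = -7*l^2 - 14*l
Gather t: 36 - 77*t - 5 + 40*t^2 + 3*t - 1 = 40*t^2 - 74*t + 30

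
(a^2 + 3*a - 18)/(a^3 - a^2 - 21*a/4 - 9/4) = 4*(a + 6)/(4*a^2 + 8*a + 3)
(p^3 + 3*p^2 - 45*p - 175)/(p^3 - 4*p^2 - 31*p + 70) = (p + 5)/(p - 2)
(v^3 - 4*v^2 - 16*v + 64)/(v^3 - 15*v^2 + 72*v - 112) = (v + 4)/(v - 7)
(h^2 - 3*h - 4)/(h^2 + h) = (h - 4)/h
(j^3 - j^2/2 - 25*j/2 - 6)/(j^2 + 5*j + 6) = (j^2 - 7*j/2 - 2)/(j + 2)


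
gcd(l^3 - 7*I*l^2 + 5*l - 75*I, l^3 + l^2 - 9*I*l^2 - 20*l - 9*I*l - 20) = l - 5*I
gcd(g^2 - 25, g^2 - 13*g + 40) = g - 5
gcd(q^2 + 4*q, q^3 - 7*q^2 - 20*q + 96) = q + 4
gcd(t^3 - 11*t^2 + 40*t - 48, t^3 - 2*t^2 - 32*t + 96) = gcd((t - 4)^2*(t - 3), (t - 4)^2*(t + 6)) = t^2 - 8*t + 16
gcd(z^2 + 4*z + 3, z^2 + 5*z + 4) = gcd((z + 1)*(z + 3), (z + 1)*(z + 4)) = z + 1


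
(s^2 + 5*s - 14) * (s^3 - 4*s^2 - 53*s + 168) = s^5 + s^4 - 87*s^3 - 41*s^2 + 1582*s - 2352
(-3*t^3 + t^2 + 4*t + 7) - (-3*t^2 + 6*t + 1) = -3*t^3 + 4*t^2 - 2*t + 6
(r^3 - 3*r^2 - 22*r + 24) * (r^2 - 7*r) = r^5 - 10*r^4 - r^3 + 178*r^2 - 168*r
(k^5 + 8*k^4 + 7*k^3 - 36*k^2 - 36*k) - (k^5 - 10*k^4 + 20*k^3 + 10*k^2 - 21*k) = 18*k^4 - 13*k^3 - 46*k^2 - 15*k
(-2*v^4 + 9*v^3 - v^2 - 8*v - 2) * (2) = -4*v^4 + 18*v^3 - 2*v^2 - 16*v - 4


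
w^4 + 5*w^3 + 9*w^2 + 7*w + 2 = (w + 1)^3*(w + 2)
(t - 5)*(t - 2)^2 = t^3 - 9*t^2 + 24*t - 20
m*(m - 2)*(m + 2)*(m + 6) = m^4 + 6*m^3 - 4*m^2 - 24*m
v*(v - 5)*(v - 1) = v^3 - 6*v^2 + 5*v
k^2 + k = k*(k + 1)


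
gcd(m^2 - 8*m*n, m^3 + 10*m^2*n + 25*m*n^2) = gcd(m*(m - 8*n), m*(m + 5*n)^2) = m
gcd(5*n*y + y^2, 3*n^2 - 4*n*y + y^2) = 1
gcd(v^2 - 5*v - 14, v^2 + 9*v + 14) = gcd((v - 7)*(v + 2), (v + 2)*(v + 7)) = v + 2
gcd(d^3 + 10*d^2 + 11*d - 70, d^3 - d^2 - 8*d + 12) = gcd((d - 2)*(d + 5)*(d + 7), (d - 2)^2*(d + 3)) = d - 2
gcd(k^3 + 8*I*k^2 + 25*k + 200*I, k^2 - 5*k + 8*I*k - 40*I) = k + 8*I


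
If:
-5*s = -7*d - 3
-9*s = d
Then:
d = -27/68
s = 3/68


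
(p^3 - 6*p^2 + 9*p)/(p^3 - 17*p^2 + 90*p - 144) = p*(p - 3)/(p^2 - 14*p + 48)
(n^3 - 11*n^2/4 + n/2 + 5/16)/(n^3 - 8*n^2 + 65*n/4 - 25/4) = (n + 1/4)/(n - 5)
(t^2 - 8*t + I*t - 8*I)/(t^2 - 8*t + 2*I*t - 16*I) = (t + I)/(t + 2*I)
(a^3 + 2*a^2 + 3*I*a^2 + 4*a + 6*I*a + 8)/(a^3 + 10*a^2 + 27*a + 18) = (a^3 + a^2*(2 + 3*I) + a*(4 + 6*I) + 8)/(a^3 + 10*a^2 + 27*a + 18)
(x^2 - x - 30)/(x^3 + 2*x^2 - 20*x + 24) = (x^2 - x - 30)/(x^3 + 2*x^2 - 20*x + 24)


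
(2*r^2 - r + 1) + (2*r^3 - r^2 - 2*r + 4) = 2*r^3 + r^2 - 3*r + 5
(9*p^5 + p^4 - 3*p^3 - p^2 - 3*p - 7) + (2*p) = 9*p^5 + p^4 - 3*p^3 - p^2 - p - 7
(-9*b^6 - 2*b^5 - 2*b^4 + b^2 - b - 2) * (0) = 0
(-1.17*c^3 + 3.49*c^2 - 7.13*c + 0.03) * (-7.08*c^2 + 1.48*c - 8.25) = 8.2836*c^5 - 26.4408*c^4 + 65.2981*c^3 - 39.5573*c^2 + 58.8669*c - 0.2475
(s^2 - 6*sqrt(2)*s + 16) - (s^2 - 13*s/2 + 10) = -6*sqrt(2)*s + 13*s/2 + 6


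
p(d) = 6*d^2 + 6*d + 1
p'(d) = 12*d + 6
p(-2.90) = 34.06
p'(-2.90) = -28.80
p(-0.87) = 0.32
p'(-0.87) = -4.44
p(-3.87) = 67.64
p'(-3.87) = -40.44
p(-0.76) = -0.09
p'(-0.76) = -3.12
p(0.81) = 9.80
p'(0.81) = 15.72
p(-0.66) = -0.35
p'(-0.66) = -1.92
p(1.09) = 14.67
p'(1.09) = 19.08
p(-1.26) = 2.97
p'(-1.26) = -9.12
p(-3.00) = 37.00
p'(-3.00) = -30.00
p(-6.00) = 181.00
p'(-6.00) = -66.00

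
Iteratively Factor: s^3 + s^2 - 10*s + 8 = (s + 4)*(s^2 - 3*s + 2) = (s - 1)*(s + 4)*(s - 2)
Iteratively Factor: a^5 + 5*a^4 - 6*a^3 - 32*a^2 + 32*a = (a)*(a^4 + 5*a^3 - 6*a^2 - 32*a + 32) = a*(a + 4)*(a^3 + a^2 - 10*a + 8) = a*(a - 1)*(a + 4)*(a^2 + 2*a - 8) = a*(a - 1)*(a + 4)^2*(a - 2)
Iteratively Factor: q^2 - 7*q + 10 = (q - 5)*(q - 2)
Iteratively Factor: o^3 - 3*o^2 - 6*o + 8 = (o - 4)*(o^2 + o - 2) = (o - 4)*(o - 1)*(o + 2)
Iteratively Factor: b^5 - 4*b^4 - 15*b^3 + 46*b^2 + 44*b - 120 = (b + 3)*(b^4 - 7*b^3 + 6*b^2 + 28*b - 40) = (b - 2)*(b + 3)*(b^3 - 5*b^2 - 4*b + 20) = (b - 5)*(b - 2)*(b + 3)*(b^2 - 4) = (b - 5)*(b - 2)^2*(b + 3)*(b + 2)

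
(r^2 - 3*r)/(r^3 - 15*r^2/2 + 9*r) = 2*(r - 3)/(2*r^2 - 15*r + 18)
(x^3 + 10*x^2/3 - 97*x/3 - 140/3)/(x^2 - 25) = (3*x^2 + 25*x + 28)/(3*(x + 5))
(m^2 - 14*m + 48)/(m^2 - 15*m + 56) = (m - 6)/(m - 7)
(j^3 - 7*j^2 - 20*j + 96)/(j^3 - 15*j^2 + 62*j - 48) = (j^2 + j - 12)/(j^2 - 7*j + 6)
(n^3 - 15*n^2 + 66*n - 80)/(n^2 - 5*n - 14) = (-n^3 + 15*n^2 - 66*n + 80)/(-n^2 + 5*n + 14)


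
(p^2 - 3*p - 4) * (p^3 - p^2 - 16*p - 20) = p^5 - 4*p^4 - 17*p^3 + 32*p^2 + 124*p + 80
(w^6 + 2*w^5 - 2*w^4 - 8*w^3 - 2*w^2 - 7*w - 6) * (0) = 0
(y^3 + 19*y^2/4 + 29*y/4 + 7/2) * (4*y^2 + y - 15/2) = 4*y^5 + 20*y^4 + 105*y^3/4 - 115*y^2/8 - 407*y/8 - 105/4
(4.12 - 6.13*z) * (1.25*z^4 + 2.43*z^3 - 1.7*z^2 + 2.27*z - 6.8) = -7.6625*z^5 - 9.7459*z^4 + 20.4326*z^3 - 20.9191*z^2 + 51.0364*z - 28.016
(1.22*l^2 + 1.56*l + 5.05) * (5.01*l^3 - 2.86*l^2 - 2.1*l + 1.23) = 6.1122*l^5 + 4.3264*l^4 + 18.2769*l^3 - 16.2184*l^2 - 8.6862*l + 6.2115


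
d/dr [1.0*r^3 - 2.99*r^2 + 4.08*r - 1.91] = 3.0*r^2 - 5.98*r + 4.08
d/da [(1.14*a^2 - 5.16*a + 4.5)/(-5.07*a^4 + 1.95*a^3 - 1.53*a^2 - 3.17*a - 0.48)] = (11.5596*a^5 - 80.7066*a^4 + 111.384*a^3 - 37.8336*a^2 + 12.6756*a + 16.7418)/(25.7049*a^8 - 19.773*a^7 + 19.3167*a^6 + 26.1768*a^5 - 5.1549*a^4 + 7.8282*a^3 + 11.5177*a^2 + 3.0432*a + 0.2304)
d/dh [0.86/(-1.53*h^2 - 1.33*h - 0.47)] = (2.6316*h + 1.1438)/(1.53*h^2 + 1.33*h + 0.47)^2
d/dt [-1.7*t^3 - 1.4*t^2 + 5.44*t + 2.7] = -5.1*t^2 - 2.8*t + 5.44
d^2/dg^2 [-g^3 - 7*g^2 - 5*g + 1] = -6*g - 14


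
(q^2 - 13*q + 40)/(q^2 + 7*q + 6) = (q^2 - 13*q + 40)/(q^2 + 7*q + 6)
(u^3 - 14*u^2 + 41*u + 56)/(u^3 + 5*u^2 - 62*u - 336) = (u^2 - 6*u - 7)/(u^2 + 13*u + 42)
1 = 1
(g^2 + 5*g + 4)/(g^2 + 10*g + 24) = (g + 1)/(g + 6)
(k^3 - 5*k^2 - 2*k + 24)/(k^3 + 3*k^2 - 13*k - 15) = (k^2 - 2*k - 8)/(k^2 + 6*k + 5)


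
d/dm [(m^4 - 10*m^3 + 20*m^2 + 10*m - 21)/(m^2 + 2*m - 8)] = 2*(m^5 - 2*m^4 - 36*m^3 + 135*m^2 - 139*m - 19)/(m^4 + 4*m^3 - 12*m^2 - 32*m + 64)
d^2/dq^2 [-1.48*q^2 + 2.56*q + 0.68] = -2.96000000000000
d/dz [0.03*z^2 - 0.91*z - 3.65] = 0.06*z - 0.91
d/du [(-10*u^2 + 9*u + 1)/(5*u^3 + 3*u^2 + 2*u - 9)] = (50*u^4 - 90*u^3 - 62*u^2 + 174*u - 83)/(25*u^6 + 30*u^5 + 29*u^4 - 78*u^3 - 50*u^2 - 36*u + 81)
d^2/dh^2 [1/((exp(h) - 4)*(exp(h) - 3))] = (4*exp(3*h) - 21*exp(2*h) + exp(h) + 84)*exp(h)/(exp(6*h) - 21*exp(5*h) + 183*exp(4*h) - 847*exp(3*h) + 2196*exp(2*h) - 3024*exp(h) + 1728)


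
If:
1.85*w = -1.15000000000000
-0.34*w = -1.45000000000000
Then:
No Solution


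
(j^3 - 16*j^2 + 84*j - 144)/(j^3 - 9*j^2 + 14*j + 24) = (j - 6)/(j + 1)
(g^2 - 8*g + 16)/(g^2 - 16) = (g - 4)/(g + 4)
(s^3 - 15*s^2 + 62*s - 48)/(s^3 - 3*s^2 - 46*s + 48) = (s - 6)/(s + 6)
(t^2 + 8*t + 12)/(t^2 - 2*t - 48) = (t + 2)/(t - 8)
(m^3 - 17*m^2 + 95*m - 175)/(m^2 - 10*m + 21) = (m^2 - 10*m + 25)/(m - 3)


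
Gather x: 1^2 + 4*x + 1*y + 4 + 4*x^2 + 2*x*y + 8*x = 4*x^2 + x*(2*y + 12) + y + 5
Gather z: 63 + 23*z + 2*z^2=2*z^2 + 23*z + 63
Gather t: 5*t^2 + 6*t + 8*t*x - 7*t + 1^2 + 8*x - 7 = 5*t^2 + t*(8*x - 1) + 8*x - 6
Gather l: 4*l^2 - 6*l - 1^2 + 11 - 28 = 4*l^2 - 6*l - 18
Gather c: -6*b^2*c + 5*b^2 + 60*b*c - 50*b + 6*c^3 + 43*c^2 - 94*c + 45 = 5*b^2 - 50*b + 6*c^3 + 43*c^2 + c*(-6*b^2 + 60*b - 94) + 45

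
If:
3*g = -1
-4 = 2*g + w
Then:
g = -1/3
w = -10/3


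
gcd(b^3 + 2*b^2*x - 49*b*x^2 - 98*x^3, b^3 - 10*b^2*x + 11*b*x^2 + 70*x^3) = -b^2 + 5*b*x + 14*x^2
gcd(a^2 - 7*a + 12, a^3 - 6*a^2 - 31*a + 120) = a - 3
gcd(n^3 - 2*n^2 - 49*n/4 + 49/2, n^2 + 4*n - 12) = n - 2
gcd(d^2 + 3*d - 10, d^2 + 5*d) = d + 5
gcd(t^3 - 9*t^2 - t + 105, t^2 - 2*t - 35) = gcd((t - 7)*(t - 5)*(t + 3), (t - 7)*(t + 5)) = t - 7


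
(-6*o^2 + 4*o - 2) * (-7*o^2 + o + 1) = 42*o^4 - 34*o^3 + 12*o^2 + 2*o - 2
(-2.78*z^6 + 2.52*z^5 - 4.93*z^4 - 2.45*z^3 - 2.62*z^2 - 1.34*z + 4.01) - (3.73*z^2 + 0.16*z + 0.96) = -2.78*z^6 + 2.52*z^5 - 4.93*z^4 - 2.45*z^3 - 6.35*z^2 - 1.5*z + 3.05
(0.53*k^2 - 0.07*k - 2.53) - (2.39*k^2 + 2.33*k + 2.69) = -1.86*k^2 - 2.4*k - 5.22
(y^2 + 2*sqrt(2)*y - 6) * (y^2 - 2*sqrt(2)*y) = y^4 - 14*y^2 + 12*sqrt(2)*y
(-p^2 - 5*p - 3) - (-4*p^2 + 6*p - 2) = 3*p^2 - 11*p - 1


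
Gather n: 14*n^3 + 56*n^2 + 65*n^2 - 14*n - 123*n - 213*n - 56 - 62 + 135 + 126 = 14*n^3 + 121*n^2 - 350*n + 143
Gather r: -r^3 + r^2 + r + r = -r^3 + r^2 + 2*r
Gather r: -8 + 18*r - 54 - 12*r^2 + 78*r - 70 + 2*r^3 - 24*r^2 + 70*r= 2*r^3 - 36*r^2 + 166*r - 132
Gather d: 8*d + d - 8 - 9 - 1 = 9*d - 18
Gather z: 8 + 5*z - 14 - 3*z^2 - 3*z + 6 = -3*z^2 + 2*z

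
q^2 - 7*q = q*(q - 7)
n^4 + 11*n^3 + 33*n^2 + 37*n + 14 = (n + 1)^2*(n + 2)*(n + 7)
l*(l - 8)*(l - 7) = l^3 - 15*l^2 + 56*l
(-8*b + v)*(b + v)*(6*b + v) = -48*b^3 - 50*b^2*v - b*v^2 + v^3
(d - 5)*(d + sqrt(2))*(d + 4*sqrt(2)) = d^3 - 5*d^2 + 5*sqrt(2)*d^2 - 25*sqrt(2)*d + 8*d - 40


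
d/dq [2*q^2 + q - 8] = 4*q + 1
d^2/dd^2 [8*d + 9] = 0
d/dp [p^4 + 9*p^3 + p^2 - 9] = p*(4*p^2 + 27*p + 2)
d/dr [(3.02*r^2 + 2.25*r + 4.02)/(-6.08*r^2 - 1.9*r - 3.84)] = (7.942*r^2 + 25.6896*r - 1.002)/(36.9664*r^4 + 23.104*r^3 + 50.3044*r^2 + 14.592*r + 14.7456)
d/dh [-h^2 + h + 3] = 1 - 2*h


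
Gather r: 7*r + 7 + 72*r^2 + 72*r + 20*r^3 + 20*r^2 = 20*r^3 + 92*r^2 + 79*r + 7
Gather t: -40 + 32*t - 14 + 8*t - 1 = 40*t - 55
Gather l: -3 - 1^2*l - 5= -l - 8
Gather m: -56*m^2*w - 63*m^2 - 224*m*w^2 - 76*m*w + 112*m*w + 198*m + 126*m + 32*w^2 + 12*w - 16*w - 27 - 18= m^2*(-56*w - 63) + m*(-224*w^2 + 36*w + 324) + 32*w^2 - 4*w - 45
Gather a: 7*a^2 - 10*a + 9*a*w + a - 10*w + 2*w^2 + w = 7*a^2 + a*(9*w - 9) + 2*w^2 - 9*w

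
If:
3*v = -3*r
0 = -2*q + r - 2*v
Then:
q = -3*v/2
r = -v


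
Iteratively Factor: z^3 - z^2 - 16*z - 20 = (z - 5)*(z^2 + 4*z + 4) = (z - 5)*(z + 2)*(z + 2)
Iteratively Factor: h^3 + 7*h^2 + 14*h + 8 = (h + 4)*(h^2 + 3*h + 2) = (h + 1)*(h + 4)*(h + 2)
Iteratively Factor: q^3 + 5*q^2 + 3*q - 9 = (q + 3)*(q^2 + 2*q - 3) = (q - 1)*(q + 3)*(q + 3)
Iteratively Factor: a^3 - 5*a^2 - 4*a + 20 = (a - 2)*(a^2 - 3*a - 10) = (a - 2)*(a + 2)*(a - 5)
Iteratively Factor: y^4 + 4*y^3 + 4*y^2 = (y)*(y^3 + 4*y^2 + 4*y) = y^2*(y^2 + 4*y + 4) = y^2*(y + 2)*(y + 2)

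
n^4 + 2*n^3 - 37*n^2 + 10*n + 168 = (n - 4)*(n - 3)*(n + 2)*(n + 7)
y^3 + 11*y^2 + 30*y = y*(y + 5)*(y + 6)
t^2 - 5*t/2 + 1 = (t - 2)*(t - 1/2)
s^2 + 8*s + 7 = (s + 1)*(s + 7)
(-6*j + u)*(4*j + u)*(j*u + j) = -24*j^3*u - 24*j^3 - 2*j^2*u^2 - 2*j^2*u + j*u^3 + j*u^2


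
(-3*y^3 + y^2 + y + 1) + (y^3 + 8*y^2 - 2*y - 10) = -2*y^3 + 9*y^2 - y - 9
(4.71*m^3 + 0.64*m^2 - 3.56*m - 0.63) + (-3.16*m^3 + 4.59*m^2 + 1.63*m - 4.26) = 1.55*m^3 + 5.23*m^2 - 1.93*m - 4.89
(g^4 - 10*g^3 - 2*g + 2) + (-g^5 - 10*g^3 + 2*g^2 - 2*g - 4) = -g^5 + g^4 - 20*g^3 + 2*g^2 - 4*g - 2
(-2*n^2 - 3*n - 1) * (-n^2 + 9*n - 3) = 2*n^4 - 15*n^3 - 20*n^2 + 3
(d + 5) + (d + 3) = 2*d + 8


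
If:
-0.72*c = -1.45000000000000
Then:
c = 2.01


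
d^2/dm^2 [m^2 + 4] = 2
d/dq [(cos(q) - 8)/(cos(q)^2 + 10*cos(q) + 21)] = (cos(q)^2 - 16*cos(q) - 101)*sin(q)/(cos(q)^2 + 10*cos(q) + 21)^2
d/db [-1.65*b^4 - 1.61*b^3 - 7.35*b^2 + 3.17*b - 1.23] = -6.6*b^3 - 4.83*b^2 - 14.7*b + 3.17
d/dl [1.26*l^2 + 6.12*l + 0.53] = 2.52*l + 6.12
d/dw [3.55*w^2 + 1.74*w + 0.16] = 7.1*w + 1.74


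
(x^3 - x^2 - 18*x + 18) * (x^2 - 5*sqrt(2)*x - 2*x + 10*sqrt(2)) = x^5 - 5*sqrt(2)*x^4 - 3*x^4 - 16*x^3 + 15*sqrt(2)*x^3 + 54*x^2 + 80*sqrt(2)*x^2 - 270*sqrt(2)*x - 36*x + 180*sqrt(2)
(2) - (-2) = 4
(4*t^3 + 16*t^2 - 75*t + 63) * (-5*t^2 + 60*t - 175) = -20*t^5 + 160*t^4 + 635*t^3 - 7615*t^2 + 16905*t - 11025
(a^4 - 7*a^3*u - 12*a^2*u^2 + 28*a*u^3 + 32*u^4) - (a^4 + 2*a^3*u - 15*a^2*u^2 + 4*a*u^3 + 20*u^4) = -9*a^3*u + 3*a^2*u^2 + 24*a*u^3 + 12*u^4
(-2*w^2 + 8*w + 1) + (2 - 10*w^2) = -12*w^2 + 8*w + 3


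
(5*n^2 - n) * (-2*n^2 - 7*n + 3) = -10*n^4 - 33*n^3 + 22*n^2 - 3*n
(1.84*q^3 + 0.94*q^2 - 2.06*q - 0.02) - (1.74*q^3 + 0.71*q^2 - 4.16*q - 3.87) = 0.1*q^3 + 0.23*q^2 + 2.1*q + 3.85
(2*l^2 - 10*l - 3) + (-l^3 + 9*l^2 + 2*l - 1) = -l^3 + 11*l^2 - 8*l - 4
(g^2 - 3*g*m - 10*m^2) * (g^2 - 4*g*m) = g^4 - 7*g^3*m + 2*g^2*m^2 + 40*g*m^3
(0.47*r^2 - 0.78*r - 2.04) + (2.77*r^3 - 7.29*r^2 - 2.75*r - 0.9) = 2.77*r^3 - 6.82*r^2 - 3.53*r - 2.94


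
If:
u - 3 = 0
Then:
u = 3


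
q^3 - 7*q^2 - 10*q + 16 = (q - 8)*(q - 1)*(q + 2)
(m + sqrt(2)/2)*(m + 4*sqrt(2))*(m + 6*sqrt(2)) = m^3 + 21*sqrt(2)*m^2/2 + 58*m + 24*sqrt(2)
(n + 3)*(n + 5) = n^2 + 8*n + 15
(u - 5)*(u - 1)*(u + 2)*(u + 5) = u^4 + u^3 - 27*u^2 - 25*u + 50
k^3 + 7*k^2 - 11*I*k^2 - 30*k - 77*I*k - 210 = (k + 7)*(k - 6*I)*(k - 5*I)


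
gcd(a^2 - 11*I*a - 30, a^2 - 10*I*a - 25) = a - 5*I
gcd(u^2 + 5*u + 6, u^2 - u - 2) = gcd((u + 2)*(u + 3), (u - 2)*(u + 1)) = 1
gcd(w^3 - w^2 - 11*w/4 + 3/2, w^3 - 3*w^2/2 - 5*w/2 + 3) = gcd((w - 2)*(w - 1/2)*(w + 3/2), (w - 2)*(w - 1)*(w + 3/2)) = w^2 - w/2 - 3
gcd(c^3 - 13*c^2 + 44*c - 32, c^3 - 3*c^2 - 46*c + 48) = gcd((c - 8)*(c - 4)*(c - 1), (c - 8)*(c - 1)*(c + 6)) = c^2 - 9*c + 8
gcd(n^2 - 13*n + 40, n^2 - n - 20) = n - 5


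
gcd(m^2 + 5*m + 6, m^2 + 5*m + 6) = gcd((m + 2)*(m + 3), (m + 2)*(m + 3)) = m^2 + 5*m + 6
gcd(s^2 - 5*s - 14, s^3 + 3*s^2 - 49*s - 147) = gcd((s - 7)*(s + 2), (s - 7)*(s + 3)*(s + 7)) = s - 7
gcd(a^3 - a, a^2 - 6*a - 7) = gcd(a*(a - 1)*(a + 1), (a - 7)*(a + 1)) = a + 1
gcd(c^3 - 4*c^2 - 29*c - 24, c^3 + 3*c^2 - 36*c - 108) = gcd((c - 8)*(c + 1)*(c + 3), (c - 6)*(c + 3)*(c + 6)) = c + 3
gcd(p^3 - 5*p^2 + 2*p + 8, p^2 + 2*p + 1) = p + 1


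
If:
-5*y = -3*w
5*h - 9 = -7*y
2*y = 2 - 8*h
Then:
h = -2/23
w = 155/69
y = 31/23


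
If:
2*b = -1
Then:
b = -1/2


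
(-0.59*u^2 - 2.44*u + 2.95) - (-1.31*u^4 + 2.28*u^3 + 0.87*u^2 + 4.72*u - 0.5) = 1.31*u^4 - 2.28*u^3 - 1.46*u^2 - 7.16*u + 3.45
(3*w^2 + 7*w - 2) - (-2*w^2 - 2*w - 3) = 5*w^2 + 9*w + 1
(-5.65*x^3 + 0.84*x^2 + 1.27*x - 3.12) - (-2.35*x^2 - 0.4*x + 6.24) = -5.65*x^3 + 3.19*x^2 + 1.67*x - 9.36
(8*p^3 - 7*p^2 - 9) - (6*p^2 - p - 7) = 8*p^3 - 13*p^2 + p - 2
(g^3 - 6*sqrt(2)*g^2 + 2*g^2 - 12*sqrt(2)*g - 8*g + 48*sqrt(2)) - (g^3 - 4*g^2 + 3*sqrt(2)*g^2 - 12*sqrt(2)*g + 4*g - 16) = -9*sqrt(2)*g^2 + 6*g^2 - 12*g + 16 + 48*sqrt(2)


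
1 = 1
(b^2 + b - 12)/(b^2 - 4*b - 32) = (b - 3)/(b - 8)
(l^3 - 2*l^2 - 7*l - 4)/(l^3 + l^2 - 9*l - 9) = (l^2 - 3*l - 4)/(l^2 - 9)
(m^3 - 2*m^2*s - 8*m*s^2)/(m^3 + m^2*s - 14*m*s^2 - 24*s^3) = m/(m + 3*s)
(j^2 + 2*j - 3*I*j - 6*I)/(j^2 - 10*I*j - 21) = (j + 2)/(j - 7*I)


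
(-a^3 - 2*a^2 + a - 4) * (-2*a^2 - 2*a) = 2*a^5 + 6*a^4 + 2*a^3 + 6*a^2 + 8*a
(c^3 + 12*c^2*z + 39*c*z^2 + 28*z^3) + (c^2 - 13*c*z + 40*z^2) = c^3 + 12*c^2*z + c^2 + 39*c*z^2 - 13*c*z + 28*z^3 + 40*z^2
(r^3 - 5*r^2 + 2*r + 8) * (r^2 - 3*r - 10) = r^5 - 8*r^4 + 7*r^3 + 52*r^2 - 44*r - 80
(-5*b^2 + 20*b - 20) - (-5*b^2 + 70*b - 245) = 225 - 50*b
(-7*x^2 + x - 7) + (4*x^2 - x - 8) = -3*x^2 - 15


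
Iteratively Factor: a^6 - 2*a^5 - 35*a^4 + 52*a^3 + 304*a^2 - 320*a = (a - 4)*(a^5 + 2*a^4 - 27*a^3 - 56*a^2 + 80*a) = (a - 4)*(a - 1)*(a^4 + 3*a^3 - 24*a^2 - 80*a) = a*(a - 4)*(a - 1)*(a^3 + 3*a^2 - 24*a - 80) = a*(a - 5)*(a - 4)*(a - 1)*(a^2 + 8*a + 16) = a*(a - 5)*(a - 4)*(a - 1)*(a + 4)*(a + 4)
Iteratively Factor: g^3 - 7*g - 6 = (g + 2)*(g^2 - 2*g - 3) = (g + 1)*(g + 2)*(g - 3)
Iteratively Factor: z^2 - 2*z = (z)*(z - 2)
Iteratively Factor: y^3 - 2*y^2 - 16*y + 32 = (y - 4)*(y^2 + 2*y - 8) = (y - 4)*(y + 4)*(y - 2)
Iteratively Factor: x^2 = (x)*(x)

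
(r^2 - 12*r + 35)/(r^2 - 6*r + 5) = (r - 7)/(r - 1)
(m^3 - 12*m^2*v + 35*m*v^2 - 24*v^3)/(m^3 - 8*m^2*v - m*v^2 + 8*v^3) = (m - 3*v)/(m + v)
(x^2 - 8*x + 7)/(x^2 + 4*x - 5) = (x - 7)/(x + 5)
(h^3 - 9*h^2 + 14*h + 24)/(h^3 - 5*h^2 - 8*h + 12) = (h^2 - 3*h - 4)/(h^2 + h - 2)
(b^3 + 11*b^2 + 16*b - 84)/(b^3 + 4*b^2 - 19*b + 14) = (b + 6)/(b - 1)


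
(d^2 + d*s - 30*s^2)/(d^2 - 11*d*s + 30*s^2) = (-d - 6*s)/(-d + 6*s)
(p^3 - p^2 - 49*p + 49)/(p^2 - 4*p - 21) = (p^2 + 6*p - 7)/(p + 3)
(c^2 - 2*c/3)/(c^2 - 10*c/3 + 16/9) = 3*c/(3*c - 8)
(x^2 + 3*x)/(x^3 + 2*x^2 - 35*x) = (x + 3)/(x^2 + 2*x - 35)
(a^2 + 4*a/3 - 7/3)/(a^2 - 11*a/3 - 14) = (a - 1)/(a - 6)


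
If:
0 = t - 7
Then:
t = 7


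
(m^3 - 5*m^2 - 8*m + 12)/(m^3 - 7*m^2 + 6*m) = (m + 2)/m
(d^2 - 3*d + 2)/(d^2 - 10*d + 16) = (d - 1)/(d - 8)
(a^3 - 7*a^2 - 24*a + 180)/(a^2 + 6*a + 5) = (a^2 - 12*a + 36)/(a + 1)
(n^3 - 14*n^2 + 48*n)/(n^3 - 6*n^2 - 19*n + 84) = n*(n^2 - 14*n + 48)/(n^3 - 6*n^2 - 19*n + 84)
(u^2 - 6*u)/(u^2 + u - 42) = u/(u + 7)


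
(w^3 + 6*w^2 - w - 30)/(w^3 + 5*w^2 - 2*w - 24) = (w + 5)/(w + 4)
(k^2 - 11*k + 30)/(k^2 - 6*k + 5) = (k - 6)/(k - 1)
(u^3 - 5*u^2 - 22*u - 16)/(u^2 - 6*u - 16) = u + 1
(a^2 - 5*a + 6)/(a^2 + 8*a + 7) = (a^2 - 5*a + 6)/(a^2 + 8*a + 7)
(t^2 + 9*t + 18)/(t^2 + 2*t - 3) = (t + 6)/(t - 1)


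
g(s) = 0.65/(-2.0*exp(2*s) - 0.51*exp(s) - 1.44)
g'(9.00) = 0.00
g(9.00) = 0.00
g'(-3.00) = 0.01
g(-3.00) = -0.44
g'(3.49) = 0.00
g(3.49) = -0.00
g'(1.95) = 0.01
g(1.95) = -0.01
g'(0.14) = 0.18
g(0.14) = -0.14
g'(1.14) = 0.05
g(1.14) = -0.03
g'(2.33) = 0.01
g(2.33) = -0.00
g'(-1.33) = 0.09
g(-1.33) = -0.38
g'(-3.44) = 0.01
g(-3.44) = -0.45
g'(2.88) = 0.00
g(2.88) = -0.00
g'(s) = 0.65*(4.0*exp(2*s) + 0.51*exp(s))/(-2.0*exp(2*s) - 0.51*exp(s) - 1.44)^2 = (2.6*exp(s) + 0.3315)*exp(s)/(2.0*exp(2*s) + 0.51*exp(s) + 1.44)^2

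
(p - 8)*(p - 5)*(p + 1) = p^3 - 12*p^2 + 27*p + 40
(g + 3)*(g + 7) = g^2 + 10*g + 21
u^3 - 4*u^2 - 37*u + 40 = (u - 8)*(u - 1)*(u + 5)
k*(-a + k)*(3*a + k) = -3*a^2*k + 2*a*k^2 + k^3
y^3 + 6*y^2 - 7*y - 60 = (y - 3)*(y + 4)*(y + 5)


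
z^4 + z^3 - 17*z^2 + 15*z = z*(z - 3)*(z - 1)*(z + 5)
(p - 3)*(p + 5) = p^2 + 2*p - 15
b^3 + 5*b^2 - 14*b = b*(b - 2)*(b + 7)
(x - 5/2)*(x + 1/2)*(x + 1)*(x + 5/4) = x^4 + x^3/4 - 9*x^2/2 - 85*x/16 - 25/16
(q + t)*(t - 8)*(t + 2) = q*t^2 - 6*q*t - 16*q + t^3 - 6*t^2 - 16*t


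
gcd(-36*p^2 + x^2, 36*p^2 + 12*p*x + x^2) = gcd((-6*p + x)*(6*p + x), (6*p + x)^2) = 6*p + x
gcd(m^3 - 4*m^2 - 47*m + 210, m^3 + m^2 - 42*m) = m^2 + m - 42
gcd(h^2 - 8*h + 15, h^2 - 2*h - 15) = h - 5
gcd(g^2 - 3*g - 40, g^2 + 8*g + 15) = g + 5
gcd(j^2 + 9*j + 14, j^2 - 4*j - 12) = j + 2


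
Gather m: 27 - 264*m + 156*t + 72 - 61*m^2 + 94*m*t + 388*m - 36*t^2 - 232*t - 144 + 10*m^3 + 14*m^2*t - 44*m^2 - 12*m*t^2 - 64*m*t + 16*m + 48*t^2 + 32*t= 10*m^3 + m^2*(14*t - 105) + m*(-12*t^2 + 30*t + 140) + 12*t^2 - 44*t - 45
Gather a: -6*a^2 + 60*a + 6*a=-6*a^2 + 66*a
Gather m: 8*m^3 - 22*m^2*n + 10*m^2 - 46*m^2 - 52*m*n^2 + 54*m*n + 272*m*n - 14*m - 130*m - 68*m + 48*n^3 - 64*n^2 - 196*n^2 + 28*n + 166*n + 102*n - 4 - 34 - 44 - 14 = 8*m^3 + m^2*(-22*n - 36) + m*(-52*n^2 + 326*n - 212) + 48*n^3 - 260*n^2 + 296*n - 96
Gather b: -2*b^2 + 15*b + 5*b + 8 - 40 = -2*b^2 + 20*b - 32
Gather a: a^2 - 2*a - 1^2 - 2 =a^2 - 2*a - 3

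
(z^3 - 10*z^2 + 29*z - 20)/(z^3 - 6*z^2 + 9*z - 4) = (z - 5)/(z - 1)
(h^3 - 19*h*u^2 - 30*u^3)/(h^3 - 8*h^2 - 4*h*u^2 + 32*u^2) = (-h^2 + 2*h*u + 15*u^2)/(-h^2 + 2*h*u + 8*h - 16*u)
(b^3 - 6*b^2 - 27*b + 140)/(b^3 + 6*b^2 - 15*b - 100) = (b - 7)/(b + 5)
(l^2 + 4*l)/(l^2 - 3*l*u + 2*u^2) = l*(l + 4)/(l^2 - 3*l*u + 2*u^2)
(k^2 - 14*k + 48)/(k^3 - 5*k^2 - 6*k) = (k - 8)/(k*(k + 1))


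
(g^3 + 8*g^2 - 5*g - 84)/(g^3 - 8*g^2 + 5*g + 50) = (g^3 + 8*g^2 - 5*g - 84)/(g^3 - 8*g^2 + 5*g + 50)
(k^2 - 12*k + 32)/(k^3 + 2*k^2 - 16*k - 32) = (k - 8)/(k^2 + 6*k + 8)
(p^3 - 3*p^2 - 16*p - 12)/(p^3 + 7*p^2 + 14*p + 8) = (p - 6)/(p + 4)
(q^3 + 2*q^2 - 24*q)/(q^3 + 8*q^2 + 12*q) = (q - 4)/(q + 2)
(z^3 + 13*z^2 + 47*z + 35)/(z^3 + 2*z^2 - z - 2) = (z^2 + 12*z + 35)/(z^2 + z - 2)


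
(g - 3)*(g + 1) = g^2 - 2*g - 3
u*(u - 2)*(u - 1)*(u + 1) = u^4 - 2*u^3 - u^2 + 2*u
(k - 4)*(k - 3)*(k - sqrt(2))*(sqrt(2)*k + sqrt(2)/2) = sqrt(2)*k^4 - 13*sqrt(2)*k^3/2 - 2*k^3 + 17*sqrt(2)*k^2/2 + 13*k^2 - 17*k + 6*sqrt(2)*k - 12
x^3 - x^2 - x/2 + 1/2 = (x - 1)*(x - sqrt(2)/2)*(x + sqrt(2)/2)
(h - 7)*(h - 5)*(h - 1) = h^3 - 13*h^2 + 47*h - 35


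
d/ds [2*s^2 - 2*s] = 4*s - 2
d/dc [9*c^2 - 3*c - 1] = 18*c - 3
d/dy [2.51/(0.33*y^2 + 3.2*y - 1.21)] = (-1.6566*y - 8.032)/(0.33*y^2 + 3.2*y - 1.21)^2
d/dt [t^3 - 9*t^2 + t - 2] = 3*t^2 - 18*t + 1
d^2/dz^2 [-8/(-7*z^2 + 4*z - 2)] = 16*(-49*z^2 + 28*z + 4*(7*z - 2)^2 - 14)/(7*z^2 - 4*z + 2)^3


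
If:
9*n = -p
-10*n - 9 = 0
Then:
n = -9/10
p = 81/10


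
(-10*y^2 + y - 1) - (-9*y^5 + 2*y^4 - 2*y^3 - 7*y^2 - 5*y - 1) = 9*y^5 - 2*y^4 + 2*y^3 - 3*y^2 + 6*y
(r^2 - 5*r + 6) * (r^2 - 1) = r^4 - 5*r^3 + 5*r^2 + 5*r - 6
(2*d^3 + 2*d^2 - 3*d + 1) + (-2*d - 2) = 2*d^3 + 2*d^2 - 5*d - 1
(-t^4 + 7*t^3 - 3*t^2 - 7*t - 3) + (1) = -t^4 + 7*t^3 - 3*t^2 - 7*t - 2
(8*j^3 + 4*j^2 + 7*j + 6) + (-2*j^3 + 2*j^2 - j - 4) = 6*j^3 + 6*j^2 + 6*j + 2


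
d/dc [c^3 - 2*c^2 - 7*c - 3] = 3*c^2 - 4*c - 7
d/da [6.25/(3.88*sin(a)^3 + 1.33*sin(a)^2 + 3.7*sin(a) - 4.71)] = (-16.625*sin(a) + 36.375*cos(2*a) - 59.5)*cos(a)/(3.88*sin(a)^3 + 1.33*sin(a)^2 + 3.7*sin(a) - 4.71)^2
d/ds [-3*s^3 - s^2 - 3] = s*(-9*s - 2)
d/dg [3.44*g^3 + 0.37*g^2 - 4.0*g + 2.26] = 10.32*g^2 + 0.74*g - 4.0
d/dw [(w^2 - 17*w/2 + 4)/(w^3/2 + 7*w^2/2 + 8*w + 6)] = (-2*w^3 + 38*w^2 + 51*w - 166)/(w^5 + 12*w^4 + 57*w^3 + 134*w^2 + 156*w + 72)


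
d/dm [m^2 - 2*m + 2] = 2*m - 2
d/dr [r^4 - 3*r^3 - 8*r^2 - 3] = r*(4*r^2 - 9*r - 16)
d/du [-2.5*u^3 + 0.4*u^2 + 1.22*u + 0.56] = -7.5*u^2 + 0.8*u + 1.22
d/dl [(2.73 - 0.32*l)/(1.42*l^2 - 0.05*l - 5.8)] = (0.4544*l^2 - 7.7532*l + 1.9925)/(2.0164*l^4 - 0.142*l^3 - 16.4695*l^2 + 0.58*l + 33.64)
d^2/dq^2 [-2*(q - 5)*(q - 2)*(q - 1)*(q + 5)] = -24*q^2 + 36*q + 92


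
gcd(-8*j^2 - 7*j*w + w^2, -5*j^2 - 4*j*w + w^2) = j + w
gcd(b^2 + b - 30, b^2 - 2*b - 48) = b + 6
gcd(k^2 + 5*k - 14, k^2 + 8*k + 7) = k + 7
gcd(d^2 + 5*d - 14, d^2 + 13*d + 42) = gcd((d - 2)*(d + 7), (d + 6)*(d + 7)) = d + 7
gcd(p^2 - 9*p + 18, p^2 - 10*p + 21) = p - 3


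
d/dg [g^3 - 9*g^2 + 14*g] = 3*g^2 - 18*g + 14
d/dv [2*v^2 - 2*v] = 4*v - 2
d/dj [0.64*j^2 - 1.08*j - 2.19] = 1.28*j - 1.08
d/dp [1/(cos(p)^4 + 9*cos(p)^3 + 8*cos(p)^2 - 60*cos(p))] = (4*cos(p)^3 + 27*cos(p)^2 + 16*cos(p) - 60)*sin(p)/((cos(p)^3 + 9*cos(p)^2 + 8*cos(p) - 60)^2*cos(p)^2)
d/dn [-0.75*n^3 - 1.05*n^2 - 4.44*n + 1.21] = -2.25*n^2 - 2.1*n - 4.44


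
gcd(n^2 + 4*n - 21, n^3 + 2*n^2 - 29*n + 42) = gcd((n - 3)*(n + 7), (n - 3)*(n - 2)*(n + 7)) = n^2 + 4*n - 21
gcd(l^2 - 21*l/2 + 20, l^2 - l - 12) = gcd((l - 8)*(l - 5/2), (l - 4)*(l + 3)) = 1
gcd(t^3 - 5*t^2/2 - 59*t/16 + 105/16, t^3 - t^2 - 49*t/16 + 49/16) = t + 7/4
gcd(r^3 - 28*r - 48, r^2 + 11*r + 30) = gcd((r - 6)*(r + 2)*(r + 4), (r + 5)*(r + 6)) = 1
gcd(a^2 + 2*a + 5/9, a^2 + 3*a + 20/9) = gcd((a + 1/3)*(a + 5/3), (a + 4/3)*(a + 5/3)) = a + 5/3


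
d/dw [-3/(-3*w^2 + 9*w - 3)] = (3 - 2*w)/(w^2 - 3*w + 1)^2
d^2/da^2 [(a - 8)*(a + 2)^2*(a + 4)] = 12*a^2 - 88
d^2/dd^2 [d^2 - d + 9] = 2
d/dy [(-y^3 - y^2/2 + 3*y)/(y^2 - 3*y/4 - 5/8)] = 8*(-8*y^4 + 12*y^3 - 6*y^2 + 5*y - 15)/(64*y^4 - 96*y^3 - 44*y^2 + 60*y + 25)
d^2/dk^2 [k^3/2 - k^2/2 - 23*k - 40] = 3*k - 1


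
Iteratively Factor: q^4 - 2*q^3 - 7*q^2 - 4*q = (q)*(q^3 - 2*q^2 - 7*q - 4) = q*(q - 4)*(q^2 + 2*q + 1) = q*(q - 4)*(q + 1)*(q + 1)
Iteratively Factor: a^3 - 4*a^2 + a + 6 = (a + 1)*(a^2 - 5*a + 6) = (a - 2)*(a + 1)*(a - 3)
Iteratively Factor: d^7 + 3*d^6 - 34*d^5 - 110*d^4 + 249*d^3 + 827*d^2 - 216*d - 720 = (d - 1)*(d^6 + 4*d^5 - 30*d^4 - 140*d^3 + 109*d^2 + 936*d + 720) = (d - 5)*(d - 1)*(d^5 + 9*d^4 + 15*d^3 - 65*d^2 - 216*d - 144) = (d - 5)*(d - 1)*(d + 3)*(d^4 + 6*d^3 - 3*d^2 - 56*d - 48) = (d - 5)*(d - 1)*(d + 1)*(d + 3)*(d^3 + 5*d^2 - 8*d - 48) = (d - 5)*(d - 1)*(d + 1)*(d + 3)*(d + 4)*(d^2 + d - 12) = (d - 5)*(d - 3)*(d - 1)*(d + 1)*(d + 3)*(d + 4)*(d + 4)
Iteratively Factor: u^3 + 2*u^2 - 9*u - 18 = (u + 3)*(u^2 - u - 6) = (u + 2)*(u + 3)*(u - 3)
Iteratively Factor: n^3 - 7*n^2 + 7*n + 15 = (n - 3)*(n^2 - 4*n - 5) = (n - 3)*(n + 1)*(n - 5)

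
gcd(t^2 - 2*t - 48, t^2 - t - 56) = t - 8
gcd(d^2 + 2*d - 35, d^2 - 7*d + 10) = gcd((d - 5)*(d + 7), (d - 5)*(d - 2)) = d - 5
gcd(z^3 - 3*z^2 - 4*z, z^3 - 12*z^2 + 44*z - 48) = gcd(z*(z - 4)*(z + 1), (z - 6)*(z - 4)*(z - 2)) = z - 4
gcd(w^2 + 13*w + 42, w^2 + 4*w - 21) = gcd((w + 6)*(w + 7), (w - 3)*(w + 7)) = w + 7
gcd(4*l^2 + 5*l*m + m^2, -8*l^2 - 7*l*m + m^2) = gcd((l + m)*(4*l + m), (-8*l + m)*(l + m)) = l + m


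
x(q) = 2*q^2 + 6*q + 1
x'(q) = 4*q + 6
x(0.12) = 1.75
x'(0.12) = 6.48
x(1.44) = 13.79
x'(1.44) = 11.76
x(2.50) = 28.50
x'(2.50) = 16.00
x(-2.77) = -0.27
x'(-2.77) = -5.08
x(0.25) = 2.62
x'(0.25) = 7.00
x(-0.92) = -2.83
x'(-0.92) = 2.32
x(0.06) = 1.37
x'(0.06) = 6.24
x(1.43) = 13.67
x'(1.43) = 11.72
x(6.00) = 109.00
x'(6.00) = 30.00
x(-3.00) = 1.00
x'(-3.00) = -6.00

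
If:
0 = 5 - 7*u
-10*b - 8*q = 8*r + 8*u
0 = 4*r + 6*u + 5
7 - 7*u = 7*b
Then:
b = 2/7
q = 5/4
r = -65/28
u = 5/7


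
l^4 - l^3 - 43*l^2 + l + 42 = (l - 7)*(l - 1)*(l + 1)*(l + 6)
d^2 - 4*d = d*(d - 4)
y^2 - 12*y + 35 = (y - 7)*(y - 5)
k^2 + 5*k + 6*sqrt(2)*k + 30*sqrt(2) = (k + 5)*(k + 6*sqrt(2))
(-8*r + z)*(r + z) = -8*r^2 - 7*r*z + z^2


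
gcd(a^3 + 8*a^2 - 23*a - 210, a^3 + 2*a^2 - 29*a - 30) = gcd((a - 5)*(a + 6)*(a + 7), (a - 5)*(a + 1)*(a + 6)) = a^2 + a - 30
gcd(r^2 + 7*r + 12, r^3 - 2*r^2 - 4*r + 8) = 1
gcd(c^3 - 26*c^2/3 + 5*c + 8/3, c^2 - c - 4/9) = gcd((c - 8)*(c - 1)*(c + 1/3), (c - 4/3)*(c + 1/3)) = c + 1/3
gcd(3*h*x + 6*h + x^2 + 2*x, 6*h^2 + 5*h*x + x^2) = 3*h + x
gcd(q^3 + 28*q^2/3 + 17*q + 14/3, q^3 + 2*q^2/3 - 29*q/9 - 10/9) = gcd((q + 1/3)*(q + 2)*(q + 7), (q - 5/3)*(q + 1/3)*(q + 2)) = q^2 + 7*q/3 + 2/3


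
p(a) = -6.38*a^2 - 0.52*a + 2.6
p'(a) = -12.76*a - 0.52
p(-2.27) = -29.10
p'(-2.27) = 28.45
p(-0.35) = 2.00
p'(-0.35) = 3.95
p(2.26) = -31.16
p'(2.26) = -29.36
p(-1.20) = -5.96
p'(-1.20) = 14.79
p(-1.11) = -4.68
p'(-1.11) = 13.64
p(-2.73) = -43.53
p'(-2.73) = 34.31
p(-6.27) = -244.96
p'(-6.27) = 79.49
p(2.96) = -54.84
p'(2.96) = -38.29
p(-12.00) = -909.88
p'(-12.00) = 152.60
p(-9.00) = -509.50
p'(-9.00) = 114.32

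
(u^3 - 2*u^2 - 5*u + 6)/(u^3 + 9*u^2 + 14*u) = (u^2 - 4*u + 3)/(u*(u + 7))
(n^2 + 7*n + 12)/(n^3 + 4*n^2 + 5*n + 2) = (n^2 + 7*n + 12)/(n^3 + 4*n^2 + 5*n + 2)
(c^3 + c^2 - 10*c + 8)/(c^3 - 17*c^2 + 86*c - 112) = (c^2 + 3*c - 4)/(c^2 - 15*c + 56)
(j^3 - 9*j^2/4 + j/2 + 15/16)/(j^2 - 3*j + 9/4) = (8*j^2 - 6*j - 5)/(4*(2*j - 3))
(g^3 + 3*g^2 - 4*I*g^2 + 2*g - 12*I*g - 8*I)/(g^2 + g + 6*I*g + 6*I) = (g^2 + g*(2 - 4*I) - 8*I)/(g + 6*I)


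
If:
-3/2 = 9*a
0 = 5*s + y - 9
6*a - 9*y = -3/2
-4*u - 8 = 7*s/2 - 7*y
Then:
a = -1/6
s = 161/90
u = -2497/720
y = 1/18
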